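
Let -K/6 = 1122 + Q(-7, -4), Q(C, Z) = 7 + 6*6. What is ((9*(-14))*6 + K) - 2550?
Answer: -10296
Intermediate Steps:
Q(C, Z) = 43 (Q(C, Z) = 7 + 36 = 43)
K = -6990 (K = -6*(1122 + 43) = -6*1165 = -6990)
((9*(-14))*6 + K) - 2550 = ((9*(-14))*6 - 6990) - 2550 = (-126*6 - 6990) - 2550 = (-756 - 6990) - 2550 = -7746 - 2550 = -10296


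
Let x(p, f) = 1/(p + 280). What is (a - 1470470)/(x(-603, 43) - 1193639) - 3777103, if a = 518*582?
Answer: -728122150918466/192772699 ≈ -3.7771e+6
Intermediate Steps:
x(p, f) = 1/(280 + p)
a = 301476
(a - 1470470)/(x(-603, 43) - 1193639) - 3777103 = (301476 - 1470470)/(1/(280 - 603) - 1193639) - 3777103 = -1168994/(1/(-323) - 1193639) - 3777103 = -1168994/(-1/323 - 1193639) - 3777103 = -1168994/(-385545398/323) - 3777103 = -1168994*(-323/385545398) - 3777103 = 188792531/192772699 - 3777103 = -728122150918466/192772699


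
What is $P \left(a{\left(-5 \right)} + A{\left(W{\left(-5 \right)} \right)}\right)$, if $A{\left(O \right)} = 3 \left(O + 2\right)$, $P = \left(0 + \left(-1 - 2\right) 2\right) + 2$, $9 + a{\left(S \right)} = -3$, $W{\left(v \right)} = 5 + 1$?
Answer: $-48$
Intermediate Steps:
$W{\left(v \right)} = 6$
$a{\left(S \right)} = -12$ ($a{\left(S \right)} = -9 - 3 = -12$)
$P = -4$ ($P = \left(0 - 6\right) + 2 = -6 + 2 = -4$)
$A{\left(O \right)} = 6 + 3 O$ ($A{\left(O \right)} = 3 \left(2 + O\right) = 6 + 3 O$)
$P \left(a{\left(-5 \right)} + A{\left(W{\left(-5 \right)} \right)}\right) = - 4 \left(-12 + \left(6 + 3 \cdot 6\right)\right) = - 4 \left(-12 + \left(6 + 18\right)\right) = - 4 \left(-12 + 24\right) = \left(-4\right) 12 = -48$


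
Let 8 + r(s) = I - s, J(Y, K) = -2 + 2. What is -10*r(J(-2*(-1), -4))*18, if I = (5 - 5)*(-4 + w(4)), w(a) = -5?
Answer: 1440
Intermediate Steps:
J(Y, K) = 0
I = 0 (I = (5 - 5)*(-4 - 5) = 0*(-9) = 0)
r(s) = -8 - s (r(s) = -8 + (0 - s) = -8 - s)
-10*r(J(-2*(-1), -4))*18 = -10*(-8 - 1*0)*18 = -10*(-8 + 0)*18 = -10*(-8)*18 = 80*18 = 1440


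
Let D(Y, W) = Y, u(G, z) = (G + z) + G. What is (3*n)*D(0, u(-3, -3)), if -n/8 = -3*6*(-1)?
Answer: 0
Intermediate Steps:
u(G, z) = z + 2*G
n = -144 (n = -8*(-3*6)*(-1) = -(-144)*(-1) = -8*18 = -144)
(3*n)*D(0, u(-3, -3)) = (3*(-144))*0 = -432*0 = 0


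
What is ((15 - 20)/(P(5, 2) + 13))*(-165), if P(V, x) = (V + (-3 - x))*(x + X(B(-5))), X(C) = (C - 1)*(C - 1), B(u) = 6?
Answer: 825/13 ≈ 63.462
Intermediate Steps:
X(C) = (-1 + C)² (X(C) = (-1 + C)*(-1 + C) = (-1 + C)²)
P(V, x) = (25 + x)*(-3 + V - x) (P(V, x) = (V + (-3 - x))*(x + (-1 + 6)²) = (-3 + V - x)*(x + 5²) = (-3 + V - x)*(x + 25) = (-3 + V - x)*(25 + x) = (25 + x)*(-3 + V - x))
((15 - 20)/(P(5, 2) + 13))*(-165) = ((15 - 20)/((-75 - 1*2² - 28*2 + 25*5 + 5*2) + 13))*(-165) = -5/((-75 - 1*4 - 56 + 125 + 10) + 13)*(-165) = -5/((-75 - 4 - 56 + 125 + 10) + 13)*(-165) = -5/(0 + 13)*(-165) = -5/13*(-165) = 825/13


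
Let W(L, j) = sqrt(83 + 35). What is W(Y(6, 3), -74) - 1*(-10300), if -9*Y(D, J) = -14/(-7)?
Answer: 10300 + sqrt(118) ≈ 10311.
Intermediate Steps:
Y(D, J) = -2/9 (Y(D, J) = -(-14)/(9*(-7)) = -(-14)*(-1)/(9*7) = -1/9*2 = -2/9)
W(L, j) = sqrt(118)
W(Y(6, 3), -74) - 1*(-10300) = sqrt(118) - 1*(-10300) = sqrt(118) + 10300 = 10300 + sqrt(118)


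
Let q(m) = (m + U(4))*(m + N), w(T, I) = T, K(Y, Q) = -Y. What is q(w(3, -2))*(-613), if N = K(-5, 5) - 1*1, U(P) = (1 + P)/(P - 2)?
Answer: -47201/2 ≈ -23601.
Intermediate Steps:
U(P) = (1 + P)/(-2 + P)
N = 4 (N = -1*(-5) - 1*1 = 5 - 1 = 4)
q(m) = (4 + m)*(5/2 + m) (q(m) = (m + (1 + 4)/(-2 + 4))*(m + 4) = (m + 5/2)*(4 + m) = (5/2 + m)*(4 + m) = (4 + m)*(5/2 + m))
q(w(3, -2))*(-613) = (10 + 3² + (13/2)*3)*(-613) = (10 + 9 + 39/2)*(-613) = (77/2)*(-613) = -47201/2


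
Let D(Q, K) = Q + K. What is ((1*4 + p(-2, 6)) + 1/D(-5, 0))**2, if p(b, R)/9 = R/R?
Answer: 4096/25 ≈ 163.84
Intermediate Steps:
p(b, R) = 9 (p(b, R) = 9*(R/R) = 9*1 = 9)
D(Q, K) = K + Q
((1*4 + p(-2, 6)) + 1/D(-5, 0))**2 = ((1*4 + 9) + 1/(0 - 5))**2 = ((4 + 9) + 1/(-5))**2 = (13 - 1/5)**2 = (64/5)**2 = 4096/25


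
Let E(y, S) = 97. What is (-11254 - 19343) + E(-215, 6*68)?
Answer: -30500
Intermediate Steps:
(-11254 - 19343) + E(-215, 6*68) = (-11254 - 19343) + 97 = -30597 + 97 = -30500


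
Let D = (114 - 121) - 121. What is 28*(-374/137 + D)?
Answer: -501480/137 ≈ -3660.4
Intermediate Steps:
D = -128 (D = -7 - 121 = -128)
28*(-374/137 + D) = 28*(-374/137 - 128) = 28*(-17910/137) = -501480/137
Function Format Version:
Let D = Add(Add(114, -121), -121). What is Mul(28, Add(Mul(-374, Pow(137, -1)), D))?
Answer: Rational(-501480, 137) ≈ -3660.4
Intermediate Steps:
D = -128 (D = Add(-7, -121) = -128)
Mul(28, Add(Mul(-374, Pow(137, -1)), D)) = Mul(28, Add(Mul(-374, Pow(137, -1)), -128)) = Mul(28, Add(Mul(-374, Rational(1, 137)), -128)) = Mul(28, Add(Rational(-374, 137), -128)) = Mul(28, Rational(-17910, 137)) = Rational(-501480, 137)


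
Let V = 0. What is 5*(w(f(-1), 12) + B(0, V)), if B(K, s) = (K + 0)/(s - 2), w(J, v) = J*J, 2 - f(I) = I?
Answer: 45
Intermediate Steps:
f(I) = 2 - I
w(J, v) = J**2
B(K, s) = K/(-2 + s)
5*(w(f(-1), 12) + B(0, V)) = 5*((2 - 1*(-1))**2 + 0/(-2 + 0)) = 5*((2 + 1)**2 + 0/(-2)) = 5*(3**2 + 0*(-1/2)) = 5*(9 + 0) = 5*9 = 45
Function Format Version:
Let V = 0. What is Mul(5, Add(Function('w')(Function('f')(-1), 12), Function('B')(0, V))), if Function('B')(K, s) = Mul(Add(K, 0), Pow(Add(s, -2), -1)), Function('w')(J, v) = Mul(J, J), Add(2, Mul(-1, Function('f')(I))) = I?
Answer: 45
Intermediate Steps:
Function('f')(I) = Add(2, Mul(-1, I))
Function('w')(J, v) = Pow(J, 2)
Function('B')(K, s) = Mul(K, Pow(Add(-2, s), -1))
Mul(5, Add(Function('w')(Function('f')(-1), 12), Function('B')(0, V))) = Mul(5, Add(Pow(Add(2, Mul(-1, -1)), 2), Mul(0, Pow(Add(-2, 0), -1)))) = Mul(5, Add(Pow(Add(2, 1), 2), Mul(0, Pow(-2, -1)))) = Mul(5, Add(Pow(3, 2), Mul(0, Rational(-1, 2)))) = Mul(5, Add(9, 0)) = Mul(5, 9) = 45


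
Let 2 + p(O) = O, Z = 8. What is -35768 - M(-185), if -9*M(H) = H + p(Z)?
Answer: -322091/9 ≈ -35788.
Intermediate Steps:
p(O) = -2 + O
M(H) = -⅔ - H/9 (M(H) = -(H + (-2 + 8))/9 = -(H + 6)/9 = -(6 + H)/9 = -⅔ - H/9)
-35768 - M(-185) = -35768 - (-⅔ - ⅑*(-185)) = -35768 - (-⅔ + 185/9) = -35768 - 1*179/9 = -35768 - 179/9 = -322091/9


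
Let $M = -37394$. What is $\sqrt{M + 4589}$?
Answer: $81 i \sqrt{5} \approx 181.12 i$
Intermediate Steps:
$\sqrt{M + 4589} = \sqrt{-37394 + 4589} = \sqrt{-32805} = 81 i \sqrt{5}$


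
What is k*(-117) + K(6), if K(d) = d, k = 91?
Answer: -10641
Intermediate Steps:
k*(-117) + K(6) = 91*(-117) + 6 = -10647 + 6 = -10641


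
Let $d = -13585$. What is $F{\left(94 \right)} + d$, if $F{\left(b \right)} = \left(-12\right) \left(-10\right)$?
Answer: $-13465$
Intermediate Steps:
$F{\left(b \right)} = 120$
$F{\left(94 \right)} + d = 120 - 13585 = -13465$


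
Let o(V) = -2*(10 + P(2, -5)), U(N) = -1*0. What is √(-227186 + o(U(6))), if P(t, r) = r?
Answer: 6*I*√6311 ≈ 476.65*I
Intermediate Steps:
U(N) = 0
o(V) = -10 (o(V) = -2*(10 - 5) = -2*5 = -10)
√(-227186 + o(U(6))) = √(-227186 - 10) = √(-227196) = 6*I*√6311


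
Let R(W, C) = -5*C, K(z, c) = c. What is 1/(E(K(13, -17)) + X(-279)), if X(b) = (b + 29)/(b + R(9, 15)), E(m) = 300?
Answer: 177/53225 ≈ 0.0033255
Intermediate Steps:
X(b) = (29 + b)/(-75 + b) (X(b) = (b + 29)/(b - 5*15) = (29 + b)/(b - 75) = (29 + b)/(-75 + b))
1/(E(K(13, -17)) + X(-279)) = 1/(300 + (29 - 279)/(-75 - 279)) = 1/(300 - 250/(-354)) = 1/(300 - 1/354*(-250)) = 1/(300 + 125/177) = 1/(53225/177) = 177/53225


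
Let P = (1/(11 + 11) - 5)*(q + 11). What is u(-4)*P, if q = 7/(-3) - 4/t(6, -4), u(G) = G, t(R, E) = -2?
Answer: 6976/33 ≈ 211.39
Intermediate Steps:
q = -1/3 (q = 7/(-3) - 4/(-2) = 7*(-1/3) - 4*(-1/2) = -7/3 + 2 = -1/3 ≈ -0.33333)
P = -1744/33 (P = (1/(11 + 11) - 5)*(-1/3 + 11) = (1/22 - 5)*(32/3) = -109/22*32/3 = -1744/33 ≈ -52.849)
u(-4)*P = -4*(-1744/33) = 6976/33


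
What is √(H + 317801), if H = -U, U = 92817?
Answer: 2*√56246 ≈ 474.32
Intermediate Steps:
H = -92817 (H = -1*92817 = -92817)
√(H + 317801) = √(-92817 + 317801) = √224984 = 2*√56246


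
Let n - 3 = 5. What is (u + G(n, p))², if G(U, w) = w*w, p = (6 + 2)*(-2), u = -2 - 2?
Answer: 63504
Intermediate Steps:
u = -4
n = 8 (n = 3 + 5 = 8)
p = -16 (p = 8*(-2) = -16)
G(U, w) = w²
(u + G(n, p))² = (-4 + (-16)²)² = (-4 + 256)² = 252² = 63504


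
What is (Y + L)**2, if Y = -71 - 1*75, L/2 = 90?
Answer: 1156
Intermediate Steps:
L = 180 (L = 2*90 = 180)
Y = -146 (Y = -71 - 75 = -146)
(Y + L)**2 = (-146 + 180)**2 = 34**2 = 1156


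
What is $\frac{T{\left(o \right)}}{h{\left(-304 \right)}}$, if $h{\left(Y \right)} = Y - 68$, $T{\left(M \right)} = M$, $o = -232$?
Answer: $\frac{58}{93} \approx 0.62366$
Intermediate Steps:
$h{\left(Y \right)} = -68 + Y$
$\frac{T{\left(o \right)}}{h{\left(-304 \right)}} = - \frac{232}{-68 - 304} = - \frac{232}{-372} = \left(-232\right) \left(- \frac{1}{372}\right) = \frac{58}{93}$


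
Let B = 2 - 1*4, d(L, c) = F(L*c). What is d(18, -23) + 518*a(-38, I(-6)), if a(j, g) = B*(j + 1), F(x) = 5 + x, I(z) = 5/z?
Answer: 37923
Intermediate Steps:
d(L, c) = 5 + L*c
B = -2 (B = 2 - 4 = -2)
a(j, g) = -2 - 2*j (a(j, g) = -2*(j + 1) = -2*(1 + j) = -2 - 2*j)
d(18, -23) + 518*a(-38, I(-6)) = (5 + 18*(-23)) + 518*(-2 - 2*(-38)) = (5 - 414) + 518*(-2 + 76) = -409 + 518*74 = -409 + 38332 = 37923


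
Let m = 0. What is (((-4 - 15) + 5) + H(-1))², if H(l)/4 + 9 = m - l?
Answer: 2116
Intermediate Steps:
H(l) = -36 - 4*l (H(l) = -36 + 4*(0 - l) = -36 + 4*(-l) = -36 - 4*l)
(((-4 - 15) + 5) + H(-1))² = (((-4 - 15) + 5) + (-36 - 4*(-1)))² = ((-19 + 5) + (-36 + 4))² = (-14 - 32)² = (-46)² = 2116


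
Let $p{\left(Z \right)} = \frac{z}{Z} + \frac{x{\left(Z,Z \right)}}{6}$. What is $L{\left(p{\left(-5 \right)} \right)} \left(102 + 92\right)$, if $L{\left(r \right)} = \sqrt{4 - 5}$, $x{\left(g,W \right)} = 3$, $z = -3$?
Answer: $194 i \approx 194.0 i$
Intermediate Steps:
$p{\left(Z \right)} = \frac{1}{2} - \frac{3}{Z}$ ($p{\left(Z \right)} = - \frac{3}{Z} + \frac{3}{6} = - \frac{3}{Z} + 3 \cdot \frac{1}{6} = - \frac{3}{Z} + \frac{1}{2} = \frac{1}{2} - \frac{3}{Z}$)
$L{\left(r \right)} = i$ ($L{\left(r \right)} = \sqrt{-1} = i$)
$L{\left(p{\left(-5 \right)} \right)} \left(102 + 92\right) = i \left(102 + 92\right) = i 194 = 194 i$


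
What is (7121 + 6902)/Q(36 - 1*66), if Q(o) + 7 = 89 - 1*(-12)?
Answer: 14023/94 ≈ 149.18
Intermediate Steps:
Q(o) = 94 (Q(o) = -7 + (89 - 1*(-12)) = -7 + (89 + 12) = -7 + 101 = 94)
(7121 + 6902)/Q(36 - 1*66) = (7121 + 6902)/94 = 14023*(1/94) = 14023/94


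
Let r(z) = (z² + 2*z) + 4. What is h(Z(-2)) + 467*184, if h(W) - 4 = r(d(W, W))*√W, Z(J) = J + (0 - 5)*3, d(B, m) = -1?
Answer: 85932 + 3*I*√17 ≈ 85932.0 + 12.369*I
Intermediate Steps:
r(z) = 4 + z² + 2*z
Z(J) = -15 + J (Z(J) = J - 5*3 = J - 15 = -15 + J)
h(W) = 4 + 3*√W (h(W) = 4 + (4 + (-1)² + 2*(-1))*√W = 4 + (4 + 1 - 2)*√W = 4 + 3*√W)
h(Z(-2)) + 467*184 = (4 + 3*√(-15 - 2)) + 467*184 = (4 + 3*√(-17)) + 85928 = (4 + 3*(I*√17)) + 85928 = (4 + 3*I*√17) + 85928 = 85932 + 3*I*√17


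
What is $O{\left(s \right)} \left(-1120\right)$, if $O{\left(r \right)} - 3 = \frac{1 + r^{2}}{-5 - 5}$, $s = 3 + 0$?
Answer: $-2240$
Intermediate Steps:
$s = 3$
$O{\left(r \right)} = \frac{29}{10} - \frac{r^{2}}{10}$ ($O{\left(r \right)} = 3 + \frac{1 + r^{2}}{-5 - 5} = 3 + \frac{1 + r^{2}}{-10} = 3 + \left(1 + r^{2}\right) \left(- \frac{1}{10}\right) = 3 - \left(\frac{1}{10} + \frac{r^{2}}{10}\right) = \frac{29}{10} - \frac{r^{2}}{10}$)
$O{\left(s \right)} \left(-1120\right) = \left(\frac{29}{10} - \frac{3^{2}}{10}\right) \left(-1120\right) = \left(\frac{29}{10} - \frac{9}{10}\right) \left(-1120\right) = 2 \left(-1120\right) = -2240$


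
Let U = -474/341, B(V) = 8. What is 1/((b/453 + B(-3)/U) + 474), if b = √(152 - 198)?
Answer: 299842703619/140399764664281 - 2827173*I*√46/280799529328562 ≈ 0.0021356 - 6.8287e-8*I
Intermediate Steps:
U = -474/341 (U = -474*1/341 = -474/341 ≈ -1.3900)
b = I*√46 (b = √(-46) = I*√46 ≈ 6.7823*I)
1/((b/453 + B(-3)/U) + 474) = 1/(((I*√46)/453 + 8/(-474/341)) + 474) = 1/(((I*√46)*(1/453) + 8*(-341/474)) + 474) = 1/((I*√46/453 - 1364/237) + 474) = 1/((-1364/237 + I*√46/453) + 474) = 1/(110974/237 + I*√46/453)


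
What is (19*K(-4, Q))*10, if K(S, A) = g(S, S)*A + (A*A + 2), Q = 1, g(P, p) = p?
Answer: -190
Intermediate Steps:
K(S, A) = 2 + A**2 + A*S (K(S, A) = S*A + (A*A + 2) = A*S + (A**2 + 2) = A*S + (2 + A**2) = 2 + A**2 + A*S)
(19*K(-4, Q))*10 = (19*(2 + 1**2 + 1*(-4)))*10 = (19*(2 + 1 - 4))*10 = (19*(-1))*10 = -19*10 = -190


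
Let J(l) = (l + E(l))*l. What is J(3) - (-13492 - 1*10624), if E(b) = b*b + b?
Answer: 24161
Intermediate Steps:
E(b) = b + b² (E(b) = b² + b = b + b²)
J(l) = l*(l + l*(1 + l)) (J(l) = (l + l*(1 + l))*l = l*(l + l*(1 + l)))
J(3) - (-13492 - 1*10624) = 3²*(2 + 3) - (-13492 - 1*10624) = 9*5 - (-13492 - 10624) = 45 - 1*(-24116) = 45 + 24116 = 24161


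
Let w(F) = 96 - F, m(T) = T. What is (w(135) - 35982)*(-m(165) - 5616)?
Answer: 208237401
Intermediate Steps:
(w(135) - 35982)*(-m(165) - 5616) = ((96 - 1*135) - 35982)*(-1*165 - 5616) = ((96 - 135) - 35982)*(-165 - 5616) = (-39 - 35982)*(-5781) = -36021*(-5781) = 208237401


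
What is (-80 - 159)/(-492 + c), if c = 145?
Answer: 239/347 ≈ 0.68876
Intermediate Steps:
(-80 - 159)/(-492 + c) = (-80 - 159)/(-492 + 145) = -239/(-347) = -239*(-1/347) = 239/347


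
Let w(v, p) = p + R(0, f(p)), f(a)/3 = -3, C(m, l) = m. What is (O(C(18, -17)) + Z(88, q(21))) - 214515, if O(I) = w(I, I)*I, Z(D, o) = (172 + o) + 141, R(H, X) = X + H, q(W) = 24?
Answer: -214016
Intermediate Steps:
f(a) = -9 (f(a) = 3*(-3) = -9)
R(H, X) = H + X
w(v, p) = -9 + p (w(v, p) = p + (0 - 9) = p - 9 = -9 + p)
Z(D, o) = 313 + o
O(I) = I*(-9 + I) (O(I) = (-9 + I)*I = I*(-9 + I))
(O(C(18, -17)) + Z(88, q(21))) - 214515 = (18*(-9 + 18) + (313 + 24)) - 214515 = (18*9 + 337) - 214515 = (162 + 337) - 214515 = 499 - 214515 = -214016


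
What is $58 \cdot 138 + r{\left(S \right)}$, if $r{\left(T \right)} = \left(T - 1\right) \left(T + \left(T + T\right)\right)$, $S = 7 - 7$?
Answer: $8004$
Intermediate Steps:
$S = 0$ ($S = 7 - 7 = 0$)
$r{\left(T \right)} = 3 T \left(-1 + T\right)$ ($r{\left(T \right)} = \left(-1 + T\right) \left(T + 2 T\right) = \left(-1 + T\right) 3 T = 3 T \left(-1 + T\right)$)
$58 \cdot 138 + r{\left(S \right)} = 58 \cdot 138 + 3 \cdot 0 \left(-1 + 0\right) = 8004 + 3 \cdot 0 \left(-1\right) = 8004 + 0 = 8004$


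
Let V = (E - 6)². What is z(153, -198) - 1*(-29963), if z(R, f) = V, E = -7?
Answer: 30132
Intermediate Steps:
V = 169 (V = (-7 - 6)² = (-13)² = 169)
z(R, f) = 169
z(153, -198) - 1*(-29963) = 169 - 1*(-29963) = 169 + 29963 = 30132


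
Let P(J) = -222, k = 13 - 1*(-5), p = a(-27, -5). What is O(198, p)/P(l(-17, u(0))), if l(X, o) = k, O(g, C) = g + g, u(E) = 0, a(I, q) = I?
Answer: -66/37 ≈ -1.7838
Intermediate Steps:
p = -27
O(g, C) = 2*g
k = 18 (k = 13 + 5 = 18)
l(X, o) = 18
O(198, p)/P(l(-17, u(0))) = (2*198)/(-222) = 396*(-1/222) = -66/37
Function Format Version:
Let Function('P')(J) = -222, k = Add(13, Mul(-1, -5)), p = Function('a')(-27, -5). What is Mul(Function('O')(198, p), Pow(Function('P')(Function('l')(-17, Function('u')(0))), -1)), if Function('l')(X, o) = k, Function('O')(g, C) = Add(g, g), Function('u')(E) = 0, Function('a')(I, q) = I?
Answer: Rational(-66, 37) ≈ -1.7838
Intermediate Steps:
p = -27
Function('O')(g, C) = Mul(2, g)
k = 18 (k = Add(13, 5) = 18)
Function('l')(X, o) = 18
Mul(Function('O')(198, p), Pow(Function('P')(Function('l')(-17, Function('u')(0))), -1)) = Mul(Mul(2, 198), Pow(-222, -1)) = Mul(396, Rational(-1, 222)) = Rational(-66, 37)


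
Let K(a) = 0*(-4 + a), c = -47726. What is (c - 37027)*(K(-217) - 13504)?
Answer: 1144504512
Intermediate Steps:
K(a) = 0
(c - 37027)*(K(-217) - 13504) = (-47726 - 37027)*(0 - 13504) = -84753*(-13504) = 1144504512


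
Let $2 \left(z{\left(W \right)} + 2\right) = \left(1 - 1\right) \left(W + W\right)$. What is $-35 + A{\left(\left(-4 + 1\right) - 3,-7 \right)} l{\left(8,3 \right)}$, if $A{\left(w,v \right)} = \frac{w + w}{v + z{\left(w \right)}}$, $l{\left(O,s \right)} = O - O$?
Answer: $-35$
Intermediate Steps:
$l{\left(O,s \right)} = 0$
$z{\left(W \right)} = -2$ ($z{\left(W \right)} = -2 + \frac{\left(1 - 1\right) \left(W + W\right)}{2} = -2 + \frac{0 \cdot 2 W}{2} = -2 + \frac{1}{2} \cdot 0 = -2 + 0 = -2$)
$A{\left(w,v \right)} = \frac{2 w}{-2 + v}$ ($A{\left(w,v \right)} = \frac{w + w}{v - 2} = \frac{2 w}{-2 + v}$)
$-35 + A{\left(\left(-4 + 1\right) - 3,-7 \right)} l{\left(8,3 \right)} = -35 + \frac{2 \left(\left(-4 + 1\right) - 3\right)}{-2 - 7} \cdot 0 = -35 + \frac{2 \left(-3 - 3\right)}{-9} \cdot 0 = -35 + 2 \left(-6\right) \left(- \frac{1}{9}\right) 0 = -35 + \frac{4}{3} \cdot 0 = -35 + 0 = -35$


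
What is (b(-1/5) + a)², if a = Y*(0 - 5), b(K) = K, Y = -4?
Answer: 9801/25 ≈ 392.04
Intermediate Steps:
a = 20 (a = -4*(0 - 5) = -4*(-5) = 20)
(b(-1/5) + a)² = (-1/5 + 20)² = (-1*⅕ + 20)² = (-⅕ + 20)² = (99/5)² = 9801/25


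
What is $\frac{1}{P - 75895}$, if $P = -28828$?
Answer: $- \frac{1}{104723} \approx -9.549 \cdot 10^{-6}$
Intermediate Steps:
$\frac{1}{P - 75895} = \frac{1}{-28828 - 75895} = \frac{1}{-104723} = - \frac{1}{104723}$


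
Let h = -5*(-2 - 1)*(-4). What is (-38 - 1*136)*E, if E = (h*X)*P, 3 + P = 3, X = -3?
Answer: 0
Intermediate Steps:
h = -60 (h = -(-15)*(-4) = -5*12 = -60)
P = 0 (P = -3 + 3 = 0)
E = 0 (E = -60*(-3)*0 = 180*0 = 0)
(-38 - 1*136)*E = (-38 - 1*136)*0 = (-38 - 136)*0 = -174*0 = 0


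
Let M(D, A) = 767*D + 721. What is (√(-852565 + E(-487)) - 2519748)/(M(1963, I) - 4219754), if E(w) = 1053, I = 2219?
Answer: 629937/678353 - I*√212878/1356706 ≈ 0.92863 - 0.00034008*I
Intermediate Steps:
M(D, A) = 721 + 767*D
(√(-852565 + E(-487)) - 2519748)/(M(1963, I) - 4219754) = (√(-852565 + 1053) - 2519748)/((721 + 767*1963) - 4219754) = (√(-851512) - 2519748)/((721 + 1505621) - 4219754) = (2*I*√212878 - 2519748)/(1506342 - 4219754) = (-2519748 + 2*I*√212878)/(-2713412) = (-2519748 + 2*I*√212878)*(-1/2713412) = 629937/678353 - I*√212878/1356706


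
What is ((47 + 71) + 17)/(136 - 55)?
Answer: 5/3 ≈ 1.6667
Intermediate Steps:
((47 + 71) + 17)/(136 - 55) = (118 + 17)/81 = (1/81)*135 = 5/3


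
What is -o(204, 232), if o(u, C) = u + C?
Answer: -436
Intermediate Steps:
o(u, C) = C + u
-o(204, 232) = -(232 + 204) = -1*436 = -436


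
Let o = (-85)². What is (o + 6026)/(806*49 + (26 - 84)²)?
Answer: 4417/14286 ≈ 0.30918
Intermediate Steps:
o = 7225
(o + 6026)/(806*49 + (26 - 84)²) = (7225 + 6026)/(806*49 + (26 - 84)²) = 13251/(39494 + (-58)²) = 13251/(39494 + 3364) = 13251/42858 = 13251*(1/42858) = 4417/14286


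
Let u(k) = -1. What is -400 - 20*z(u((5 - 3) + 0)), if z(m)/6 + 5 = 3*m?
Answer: 560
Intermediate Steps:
z(m) = -30 + 18*m (z(m) = -30 + 6*(3*m) = -30 + 18*m)
-400 - 20*z(u((5 - 3) + 0)) = -400 - 20*(-30 + 18*(-1)) = -400 - 20*(-30 - 18) = -400 - 20*(-48) = -400 + 960 = 560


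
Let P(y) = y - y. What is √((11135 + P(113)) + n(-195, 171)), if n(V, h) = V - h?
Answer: 11*√89 ≈ 103.77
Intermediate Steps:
P(y) = 0
√((11135 + P(113)) + n(-195, 171)) = √((11135 + 0) + (-195 - 1*171)) = √(11135 + (-195 - 171)) = √(11135 - 366) = √10769 = 11*√89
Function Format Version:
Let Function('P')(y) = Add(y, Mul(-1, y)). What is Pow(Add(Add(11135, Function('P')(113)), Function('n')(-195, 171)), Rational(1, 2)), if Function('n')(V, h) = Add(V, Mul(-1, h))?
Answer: Mul(11, Pow(89, Rational(1, 2))) ≈ 103.77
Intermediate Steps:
Function('P')(y) = 0
Pow(Add(Add(11135, Function('P')(113)), Function('n')(-195, 171)), Rational(1, 2)) = Pow(Add(Add(11135, 0), Add(-195, Mul(-1, 171))), Rational(1, 2)) = Pow(Add(11135, Add(-195, -171)), Rational(1, 2)) = Pow(Add(11135, -366), Rational(1, 2)) = Pow(10769, Rational(1, 2)) = Mul(11, Pow(89, Rational(1, 2)))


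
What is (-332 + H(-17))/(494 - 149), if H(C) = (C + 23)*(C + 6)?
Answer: -398/345 ≈ -1.1536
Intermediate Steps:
H(C) = (6 + C)*(23 + C) (H(C) = (23 + C)*(6 + C) = (6 + C)*(23 + C))
(-332 + H(-17))/(494 - 149) = (-332 + (138 + (-17)² + 29*(-17)))/(494 - 149) = (-332 + (138 + 289 - 493))/345 = (-332 - 66)*(1/345) = -398*1/345 = -398/345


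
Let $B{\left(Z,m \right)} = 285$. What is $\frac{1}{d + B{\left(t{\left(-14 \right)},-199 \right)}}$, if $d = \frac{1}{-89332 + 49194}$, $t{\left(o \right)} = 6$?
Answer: $\frac{40138}{11439329} \approx 0.0035088$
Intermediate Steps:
$d = - \frac{1}{40138}$ ($d = \frac{1}{-40138} = - \frac{1}{40138} \approx -2.4914 \cdot 10^{-5}$)
$\frac{1}{d + B{\left(t{\left(-14 \right)},-199 \right)}} = \frac{1}{- \frac{1}{40138} + 285} = \frac{1}{\frac{11439329}{40138}} = \frac{40138}{11439329}$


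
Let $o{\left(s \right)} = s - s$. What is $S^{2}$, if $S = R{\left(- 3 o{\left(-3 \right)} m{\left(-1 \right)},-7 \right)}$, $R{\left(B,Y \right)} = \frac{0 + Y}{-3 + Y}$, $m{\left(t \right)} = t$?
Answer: $\frac{49}{100} \approx 0.49$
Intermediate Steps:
$o{\left(s \right)} = 0$
$R{\left(B,Y \right)} = \frac{Y}{-3 + Y}$
$S = \frac{7}{10}$ ($S = - \frac{7}{-3 - 7} = - \frac{7}{-10} = \left(-7\right) \left(- \frac{1}{10}\right) = \frac{7}{10} \approx 0.7$)
$S^{2} = \left(\frac{7}{10}\right)^{2} = \frac{49}{100}$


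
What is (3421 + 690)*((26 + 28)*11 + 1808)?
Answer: 9874622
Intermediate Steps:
(3421 + 690)*((26 + 28)*11 + 1808) = 4111*(54*11 + 1808) = 4111*(594 + 1808) = 4111*2402 = 9874622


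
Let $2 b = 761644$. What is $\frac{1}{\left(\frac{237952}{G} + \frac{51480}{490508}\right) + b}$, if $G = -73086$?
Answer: $\frac{344704497}{131269969851800} \approx 2.6259 \cdot 10^{-6}$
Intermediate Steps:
$b = 380822$ ($b = \frac{1}{2} \cdot 761644 = 380822$)
$\frac{1}{\left(\frac{237952}{G} + \frac{51480}{490508}\right) + b} = \frac{1}{\left(\frac{237952}{-73086} + \frac{51480}{490508}\right) + 380822} = \frac{1}{\left(237952 \left(- \frac{1}{73086}\right) + 51480 \cdot \frac{1}{490508}\right) + 380822} = \frac{1}{\left(- \frac{9152}{2811} + \frac{12870}{122627}\right) + 380822} = \frac{1}{- \frac{1086104734}{344704497} + 380822} = \frac{1}{\frac{131269969851800}{344704497}} = \frac{344704497}{131269969851800}$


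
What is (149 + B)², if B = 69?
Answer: 47524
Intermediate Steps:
(149 + B)² = (149 + 69)² = 218² = 47524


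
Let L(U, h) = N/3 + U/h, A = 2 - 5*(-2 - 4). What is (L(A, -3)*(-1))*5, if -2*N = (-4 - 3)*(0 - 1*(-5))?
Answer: 145/6 ≈ 24.167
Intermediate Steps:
A = 32 (A = 2 - 5*(-6) = 2 + 30 = 32)
N = 35/2 (N = -(-4 - 3)*(0 - 1*(-5))/2 = -(-7)*(0 + 5)/2 = -(-7)*5/2 = -½*(-35) = 35/2 ≈ 17.500)
L(U, h) = 35/6 + U/h (L(U, h) = (35/2)/3 + U/h = (35/2)*(⅓) + U/h = 35/6 + U/h)
(L(A, -3)*(-1))*5 = ((35/6 + 32/(-3))*(-1))*5 = ((35/6 + 32*(-⅓))*(-1))*5 = ((35/6 - 32/3)*(-1))*5 = -29/6*(-1)*5 = (29/6)*5 = 145/6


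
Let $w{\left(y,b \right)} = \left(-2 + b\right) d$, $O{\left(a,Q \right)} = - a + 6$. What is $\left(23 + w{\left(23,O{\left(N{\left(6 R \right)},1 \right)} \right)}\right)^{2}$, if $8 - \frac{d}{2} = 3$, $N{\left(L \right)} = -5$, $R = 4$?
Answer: $12769$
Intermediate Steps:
$d = 10$ ($d = 16 - 6 = 10$)
$O{\left(a,Q \right)} = 6 - a$
$w{\left(y,b \right)} = -20 + 10 b$ ($w{\left(y,b \right)} = \left(-2 + b\right) 10 = -20 + 10 b$)
$\left(23 + w{\left(23,O{\left(N{\left(6 R \right)},1 \right)} \right)}\right)^{2} = \left(23 - \left(20 - 10 \left(6 - -5\right)\right)\right)^{2} = \left(23 - \left(20 - 10 \left(6 + 5\right)\right)\right)^{2} = \left(23 + \left(-20 + 10 \cdot 11\right)\right)^{2} = \left(23 + \left(-20 + 110\right)\right)^{2} = \left(23 + 90\right)^{2} = 113^{2} = 12769$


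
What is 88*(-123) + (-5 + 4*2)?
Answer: -10821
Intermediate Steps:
88*(-123) + (-5 + 4*2) = -10824 + (-5 + 8) = -10824 + 3 = -10821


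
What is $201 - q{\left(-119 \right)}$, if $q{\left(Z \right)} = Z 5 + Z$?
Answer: $915$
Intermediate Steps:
$q{\left(Z \right)} = 6 Z$ ($q{\left(Z \right)} = 5 Z + Z = 6 Z$)
$201 - q{\left(-119 \right)} = 201 - 6 \left(-119\right) = 201 - -714 = 201 + 714 = 915$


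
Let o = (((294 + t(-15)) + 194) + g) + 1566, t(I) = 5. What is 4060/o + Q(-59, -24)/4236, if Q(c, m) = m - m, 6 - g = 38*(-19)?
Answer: 4060/2787 ≈ 1.4568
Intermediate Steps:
g = 728 (g = 6 - 38*(-19) = 6 - 1*(-722) = 6 + 722 = 728)
Q(c, m) = 0
o = 2787 (o = (((294 + 5) + 194) + 728) + 1566 = ((299 + 194) + 728) + 1566 = (493 + 728) + 1566 = 1221 + 1566 = 2787)
4060/o + Q(-59, -24)/4236 = 4060/2787 + 0/4236 = 4060*(1/2787) + 0*(1/4236) = 4060/2787 + 0 = 4060/2787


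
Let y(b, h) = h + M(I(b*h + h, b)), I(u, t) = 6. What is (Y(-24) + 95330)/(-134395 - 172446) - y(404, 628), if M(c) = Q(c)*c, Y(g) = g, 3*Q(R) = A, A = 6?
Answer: -196473546/306841 ≈ -640.31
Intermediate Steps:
Q(R) = 2 (Q(R) = (⅓)*6 = 2)
M(c) = 2*c
y(b, h) = 12 + h (y(b, h) = h + 2*6 = h + 12 = 12 + h)
(Y(-24) + 95330)/(-134395 - 172446) - y(404, 628) = (-24 + 95330)/(-134395 - 172446) - (12 + 628) = 95306/(-306841) - 1*640 = 95306*(-1/306841) - 640 = -95306/306841 - 640 = -196473546/306841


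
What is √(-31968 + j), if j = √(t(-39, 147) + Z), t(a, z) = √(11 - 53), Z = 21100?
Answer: √(-31968 + √(21100 + I*√42)) ≈ 0.e-4 + 178.39*I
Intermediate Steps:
t(a, z) = I*√42 (t(a, z) = √(-42) = I*√42)
j = √(21100 + I*√42) (j = √(I*√42 + 21100) = √(21100 + I*√42) ≈ 145.26 + 0.022*I)
√(-31968 + j) = √(-31968 + √(21100 + I*√42))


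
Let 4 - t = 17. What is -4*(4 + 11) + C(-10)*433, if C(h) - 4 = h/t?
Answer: 26066/13 ≈ 2005.1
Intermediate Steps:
t = -13 (t = 4 - 1*17 = 4 - 17 = -13)
C(h) = 4 - h/13 (C(h) = 4 + h/(-13) = 4 + h*(-1/13) = 4 - h/13)
-4*(4 + 11) + C(-10)*433 = -4*(4 + 11) + (4 - 1/13*(-10))*433 = -4*15 + (4 + 10/13)*433 = -60 + (62/13)*433 = -60 + 26846/13 = 26066/13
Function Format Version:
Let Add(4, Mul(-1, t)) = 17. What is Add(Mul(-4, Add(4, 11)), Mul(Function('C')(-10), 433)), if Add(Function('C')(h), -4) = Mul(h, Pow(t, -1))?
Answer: Rational(26066, 13) ≈ 2005.1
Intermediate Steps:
t = -13 (t = Add(4, Mul(-1, 17)) = Add(4, -17) = -13)
Function('C')(h) = Add(4, Mul(Rational(-1, 13), h)) (Function('C')(h) = Add(4, Mul(h, Pow(-13, -1))) = Add(4, Mul(h, Rational(-1, 13))) = Add(4, Mul(Rational(-1, 13), h)))
Add(Mul(-4, Add(4, 11)), Mul(Function('C')(-10), 433)) = Add(Mul(-4, Add(4, 11)), Mul(Add(4, Mul(Rational(-1, 13), -10)), 433)) = Add(Mul(-4, 15), Mul(Add(4, Rational(10, 13)), 433)) = Add(-60, Mul(Rational(62, 13), 433)) = Add(-60, Rational(26846, 13)) = Rational(26066, 13)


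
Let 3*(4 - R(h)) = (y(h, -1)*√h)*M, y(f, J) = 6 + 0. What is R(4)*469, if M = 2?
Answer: -1876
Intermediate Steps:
y(f, J) = 6
R(h) = 4 - 4*√h (R(h) = 4 - 6*√h*2/3 = 4 - 4*√h)
R(4)*469 = (4 - 4*√4)*469 = (4 - 4*2)*469 = (4 - 8)*469 = -4*469 = -1876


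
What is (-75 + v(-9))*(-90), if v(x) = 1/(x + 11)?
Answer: 6705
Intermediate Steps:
v(x) = 1/(11 + x)
(-75 + v(-9))*(-90) = (-75 + 1/(11 - 9))*(-90) = (-75 + 1/2)*(-90) = -149/2*(-90) = 6705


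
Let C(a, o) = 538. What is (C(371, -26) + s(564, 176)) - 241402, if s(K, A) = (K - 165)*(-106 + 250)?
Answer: -183408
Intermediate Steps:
s(K, A) = -23760 + 144*K (s(K, A) = (-165 + K)*144 = -23760 + 144*K)
(C(371, -26) + s(564, 176)) - 241402 = (538 + (-23760 + 144*564)) - 241402 = (538 + (-23760 + 81216)) - 241402 = (538 + 57456) - 241402 = 57994 - 241402 = -183408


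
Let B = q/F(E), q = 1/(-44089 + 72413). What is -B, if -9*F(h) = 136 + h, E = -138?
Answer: -9/56648 ≈ -0.00015888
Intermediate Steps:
F(h) = -136/9 - h/9 (F(h) = -(136 + h)/9 = -136/9 - h/9)
q = 1/28324 ≈ 3.5306e-5
B = 9/56648 (B = 1/(28324*(-136/9 - ⅑*(-138))) = 1/(28324*(-136/9 + 46/3)) = 1/(28324*(2/9)) = (1/28324)*(9/2) = 9/56648 ≈ 0.00015888)
-B = -1*9/56648 = -9/56648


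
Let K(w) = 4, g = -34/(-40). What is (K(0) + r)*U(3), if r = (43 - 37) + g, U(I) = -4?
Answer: -217/5 ≈ -43.400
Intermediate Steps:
g = 17/20 (g = -34*(-1/40) = 17/20 ≈ 0.85000)
r = 137/20 (r = (43 - 37) + 17/20 = 6 + 17/20 = 137/20 ≈ 6.8500)
(K(0) + r)*U(3) = (4 + 137/20)*(-4) = (217/20)*(-4) = -217/5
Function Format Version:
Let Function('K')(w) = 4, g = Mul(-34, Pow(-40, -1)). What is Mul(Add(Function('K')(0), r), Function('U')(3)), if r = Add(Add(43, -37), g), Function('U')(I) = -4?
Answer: Rational(-217, 5) ≈ -43.400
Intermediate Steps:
g = Rational(17, 20) (g = Mul(-34, Rational(-1, 40)) = Rational(17, 20) ≈ 0.85000)
r = Rational(137, 20) (r = Add(Add(43, -37), Rational(17, 20)) = Add(6, Rational(17, 20)) = Rational(137, 20) ≈ 6.8500)
Mul(Add(Function('K')(0), r), Function('U')(3)) = Mul(Add(4, Rational(137, 20)), -4) = Mul(Rational(217, 20), -4) = Rational(-217, 5)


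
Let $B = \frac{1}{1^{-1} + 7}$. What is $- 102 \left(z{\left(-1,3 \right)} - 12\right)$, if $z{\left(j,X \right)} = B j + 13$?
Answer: $- \frac{357}{4} \approx -89.25$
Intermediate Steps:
$B = \frac{1}{8}$ ($B = \frac{1}{1 + 7} = \frac{1}{8} \approx 0.125$)
$z{\left(j,X \right)} = 13 + \frac{j}{8}$ ($z{\left(j,X \right)} = \frac{j}{8} + 13 = 13 + \frac{j}{8}$)
$- 102 \left(z{\left(-1,3 \right)} - 12\right) = - 102 \left(\left(13 + \frac{1}{8} \left(-1\right)\right) - 12\right) = - 102 \left(\left(13 - \frac{1}{8}\right) - 12\right) = - 102 \left(\frac{103}{8} - 12\right) = \left(-102\right) \frac{7}{8} = - \frac{357}{4}$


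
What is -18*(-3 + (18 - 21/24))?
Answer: -1017/4 ≈ -254.25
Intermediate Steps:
-18*(-3 + (18 - 21/24)) = -18*(-3 + (18 - 21*1/24)) = -18*(-3 + (18 - 7/8)) = -18*(-3 + 137/8) = -18*113/8 = -1017/4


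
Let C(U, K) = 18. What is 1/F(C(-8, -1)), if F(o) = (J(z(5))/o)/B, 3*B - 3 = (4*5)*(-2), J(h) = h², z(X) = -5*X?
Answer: -222/625 ≈ -0.35520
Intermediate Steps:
B = -37/3 (B = 1 + ((4*5)*(-2))/3 = 1 + (20*(-2))/3 = 1 + (⅓)*(-40) = 1 - 40/3 = -37/3 ≈ -12.333)
F(o) = -1875/(37*o) (F(o) = ((-5*5)²/o)/(-37/3) = ((-25)²/o)*(-3/37) = (625/o)*(-3/37) = -1875/(37*o))
1/F(C(-8, -1)) = 1/(-1875/37/18) = 1/(-1875/37*1/18) = 1/(-625/222) = -222/625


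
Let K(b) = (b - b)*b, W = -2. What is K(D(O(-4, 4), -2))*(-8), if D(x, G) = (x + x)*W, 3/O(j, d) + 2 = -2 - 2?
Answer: 0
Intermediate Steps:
O(j, d) = -1/2 (O(j, d) = 3/(-2 + (-2 - 2)) = 3/(-2 - 4) = 3/(-6) = 3*(-1/6) = -1/2)
D(x, G) = -4*x (D(x, G) = (x + x)*(-2) = (2*x)*(-2) = -4*x)
K(b) = 0 (K(b) = 0*b = 0)
K(D(O(-4, 4), -2))*(-8) = 0*(-8) = 0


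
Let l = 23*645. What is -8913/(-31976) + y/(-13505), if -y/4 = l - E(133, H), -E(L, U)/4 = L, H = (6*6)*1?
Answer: 2085870833/431835880 ≈ 4.8302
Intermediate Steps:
H = 36 (H = 36*1 = 36)
E(L, U) = -4*L
l = 14835
y = -61468 (y = -4*(14835 - (-4)*133) = -4*(14835 - 1*(-532)) = -4*(14835 + 532) = -4*15367 = -61468)
-8913/(-31976) + y/(-13505) = -8913/(-31976) - 61468/(-13505) = -8913*(-1/31976) - 61468*(-1/13505) = 8913/31976 + 61468/13505 = 2085870833/431835880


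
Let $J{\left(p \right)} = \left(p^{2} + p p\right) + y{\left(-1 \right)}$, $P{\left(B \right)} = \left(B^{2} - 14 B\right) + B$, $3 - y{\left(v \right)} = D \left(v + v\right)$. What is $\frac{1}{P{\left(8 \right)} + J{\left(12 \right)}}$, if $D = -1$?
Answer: $\frac{1}{249} \approx 0.0040161$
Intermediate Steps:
$y{\left(v \right)} = 3 + 2 v$ ($y{\left(v \right)} = 3 - - (v + v) = 3 - - 2 v = 3 + 2 v$)
$P{\left(B \right)} = B^{2} - 13 B$
$J{\left(p \right)} = 1 + 2 p^{2}$ ($J{\left(p \right)} = \left(p^{2} + p p\right) + \left(3 + 2 \left(-1\right)\right) = \left(p^{2} + p^{2}\right) + \left(3 - 2\right) = 2 p^{2} + 1 = 1 + 2 p^{2}$)
$\frac{1}{P{\left(8 \right)} + J{\left(12 \right)}} = \frac{1}{8 \left(-13 + 8\right) + \left(1 + 2 \cdot 12^{2}\right)} = \frac{1}{8 \left(-5\right) + \left(1 + 2 \cdot 144\right)} = \frac{1}{-40 + \left(1 + 288\right)} = \frac{1}{-40 + 289} = \frac{1}{249}$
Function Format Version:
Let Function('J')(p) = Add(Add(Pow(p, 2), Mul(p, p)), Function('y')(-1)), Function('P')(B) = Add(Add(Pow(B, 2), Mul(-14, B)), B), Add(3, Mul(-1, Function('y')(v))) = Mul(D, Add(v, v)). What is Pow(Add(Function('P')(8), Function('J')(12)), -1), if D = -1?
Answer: Rational(1, 249) ≈ 0.0040161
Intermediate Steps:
Function('y')(v) = Add(3, Mul(2, v)) (Function('y')(v) = Add(3, Mul(-1, Mul(-1, Add(v, v)))) = Add(3, Mul(-1, Mul(-1, Mul(2, v)))) = Add(3, Mul(-1, Mul(-2, v))) = Add(3, Mul(2, v)))
Function('P')(B) = Add(Pow(B, 2), Mul(-13, B))
Function('J')(p) = Add(1, Mul(2, Pow(p, 2))) (Function('J')(p) = Add(Add(Pow(p, 2), Mul(p, p)), Add(3, Mul(2, -1))) = Add(Add(Pow(p, 2), Pow(p, 2)), Add(3, -2)) = Add(Mul(2, Pow(p, 2)), 1) = Add(1, Mul(2, Pow(p, 2))))
Pow(Add(Function('P')(8), Function('J')(12)), -1) = Pow(Add(Mul(8, Add(-13, 8)), Add(1, Mul(2, Pow(12, 2)))), -1) = Pow(Add(Mul(8, -5), Add(1, Mul(2, 144))), -1) = Pow(Add(-40, Add(1, 288)), -1) = Pow(Add(-40, 289), -1) = Pow(249, -1) = Rational(1, 249)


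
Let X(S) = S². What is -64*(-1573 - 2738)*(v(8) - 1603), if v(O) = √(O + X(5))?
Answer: -442274112 + 275904*√33 ≈ -4.4069e+8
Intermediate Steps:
v(O) = √(25 + O) (v(O) = √(O + 5²) = √(O + 25) = √(25 + O))
-64*(-1573 - 2738)*(v(8) - 1603) = -64*(-1573 - 2738)*(√(25 + 8) - 1603) = -(-275904)*(√33 - 1603) = -(-275904)*(-1603 + √33) = -64*(6910533 - 4311*√33) = -442274112 + 275904*√33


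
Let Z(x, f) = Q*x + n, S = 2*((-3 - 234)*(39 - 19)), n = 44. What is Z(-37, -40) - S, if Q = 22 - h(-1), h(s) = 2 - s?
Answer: 8821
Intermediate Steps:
S = -9480 (S = 2*(-237*20) = 2*(-4740) = -9480)
Q = 19 (Q = 22 - (2 - 1*(-1)) = 22 - (2 + 1) = 22 - 1*3 = 22 - 3 = 19)
Z(x, f) = 44 + 19*x (Z(x, f) = 19*x + 44 = 44 + 19*x)
Z(-37, -40) - S = (44 + 19*(-37)) - 1*(-9480) = (44 - 703) + 9480 = -659 + 9480 = 8821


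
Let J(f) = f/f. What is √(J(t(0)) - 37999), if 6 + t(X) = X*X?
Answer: 3*I*√4222 ≈ 194.93*I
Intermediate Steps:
t(X) = -6 + X² (t(X) = -6 + X*X = -6 + X²)
J(f) = 1
√(J(t(0)) - 37999) = √(1 - 37999) = √(-37998) = 3*I*√4222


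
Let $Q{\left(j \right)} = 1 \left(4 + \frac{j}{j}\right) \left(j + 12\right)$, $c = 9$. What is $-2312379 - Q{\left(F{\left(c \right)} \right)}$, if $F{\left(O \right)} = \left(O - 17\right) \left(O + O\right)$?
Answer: $-2311719$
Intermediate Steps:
$F{\left(O \right)} = 2 O \left(-17 + O\right)$ ($F{\left(O \right)} = \left(-17 + O\right) 2 O = 2 O \left(-17 + O\right)$)
$Q{\left(j \right)} = 60 + 5 j$ ($Q{\left(j \right)} = 1 \left(4 + 1\right) \left(12 + j\right) = 1 \cdot 5 \left(12 + j\right) = 5 \left(12 + j\right) = 60 + 5 j$)
$-2312379 - Q{\left(F{\left(c \right)} \right)} = -2312379 - \left(60 + 5 \cdot 2 \cdot 9 \left(-17 + 9\right)\right) = -2312379 - \left(60 + 5 \cdot 2 \cdot 9 \left(-8\right)\right) = -2312379 - \left(60 + 5 \left(-144\right)\right) = -2312379 - \left(60 - 720\right) = -2312379 - -660 = -2312379 + 660 = -2311719$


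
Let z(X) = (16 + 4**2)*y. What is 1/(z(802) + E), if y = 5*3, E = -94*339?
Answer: -1/31386 ≈ -3.1861e-5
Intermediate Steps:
E = -31866
y = 15
z(X) = 480 (z(X) = (16 + 4**2)*15 = (16 + 16)*15 = 32*15 = 480)
1/(z(802) + E) = 1/(480 - 31866) = 1/(-31386) = -1/31386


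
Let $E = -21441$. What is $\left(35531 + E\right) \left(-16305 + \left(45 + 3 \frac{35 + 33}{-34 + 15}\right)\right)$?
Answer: $- \frac{4355838960}{19} \approx -2.2925 \cdot 10^{8}$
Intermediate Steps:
$\left(35531 + E\right) \left(-16305 + \left(45 + 3 \frac{35 + 33}{-34 + 15}\right)\right) = \left(35531 - 21441\right) \left(-16305 + \left(45 + 3 \frac{35 + 33}{-34 + 15}\right)\right) = 14090 \left(-16305 + \left(45 + 3 \frac{68}{-19}\right)\right) = 14090 \left(-16305 + \left(45 + 3 \cdot 68 \left(- \frac{1}{19}\right)\right)\right) = 14090 \left(-16305 + \left(45 + 3 \left(- \frac{68}{19}\right)\right)\right) = 14090 \left(-16305 + \left(45 - \frac{204}{19}\right)\right) = 14090 \left(-16305 + \frac{651}{19}\right) = 14090 \left(- \frac{309144}{19}\right) = - \frac{4355838960}{19}$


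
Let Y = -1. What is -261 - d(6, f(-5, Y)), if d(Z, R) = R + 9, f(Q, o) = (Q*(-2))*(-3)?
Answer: -240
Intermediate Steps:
f(Q, o) = 6*Q (f(Q, o) = -2*Q*(-3) = 6*Q)
d(Z, R) = 9 + R
-261 - d(6, f(-5, Y)) = -261 - (9 + 6*(-5)) = -261 - (9 - 30) = -261 - 1*(-21) = -261 + 21 = -240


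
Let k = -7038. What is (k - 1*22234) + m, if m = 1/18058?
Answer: -528593775/18058 ≈ -29272.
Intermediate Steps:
m = 1/18058 ≈ 5.5377e-5
(k - 1*22234) + m = (-7038 - 1*22234) + 1/18058 = (-7038 - 22234) + 1/18058 = -29272 + 1/18058 = -528593775/18058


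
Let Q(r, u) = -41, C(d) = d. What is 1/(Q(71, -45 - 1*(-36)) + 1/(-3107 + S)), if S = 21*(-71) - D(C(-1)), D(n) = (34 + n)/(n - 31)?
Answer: -147103/6031255 ≈ -0.024390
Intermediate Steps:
D(n) = (34 + n)/(-31 + n)
S = -47679/32 (S = 21*(-71) - (34 - 1)/(-31 - 1) = -1491 - 33/(-32) = -1491 - (-1)*33/32 = -1491 - 1*(-33/32) = -1491 + 33/32 = -47679/32 ≈ -1490.0)
1/(Q(71, -45 - 1*(-36)) + 1/(-3107 + S)) = 1/(-41 + 1/(-3107 - 47679/32)) = 1/(-41 + 1/(-147103/32)) = 1/(-41 - 32/147103) = 1/(-6031255/147103) = -147103/6031255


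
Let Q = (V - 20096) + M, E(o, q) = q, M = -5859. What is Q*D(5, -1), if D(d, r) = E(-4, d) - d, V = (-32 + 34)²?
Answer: 0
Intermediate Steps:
V = 4 (V = 2² = 4)
D(d, r) = 0 (D(d, r) = d - d = 0)
Q = -25951 (Q = (4 - 20096) - 5859 = -20092 - 5859 = -25951)
Q*D(5, -1) = -25951*0 = 0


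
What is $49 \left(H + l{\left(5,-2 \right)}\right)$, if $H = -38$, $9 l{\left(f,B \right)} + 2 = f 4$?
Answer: $-1764$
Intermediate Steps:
$l{\left(f,B \right)} = - \frac{2}{9} + \frac{4 f}{9}$ ($l{\left(f,B \right)} = - \frac{2}{9} + \frac{f 4}{9} = - \frac{2}{9} + \frac{4 f}{9}$)
$49 \left(H + l{\left(5,-2 \right)}\right) = 49 \left(-38 + \left(- \frac{2}{9} + \frac{4}{9} \cdot 5\right)\right) = 49 \left(-38 + \left(- \frac{2}{9} + \frac{20}{9}\right)\right) = 49 \left(-38 + 2\right) = 49 \left(-36\right) = -1764$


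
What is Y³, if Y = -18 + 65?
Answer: 103823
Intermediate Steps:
Y = 47
Y³ = 47³ = 103823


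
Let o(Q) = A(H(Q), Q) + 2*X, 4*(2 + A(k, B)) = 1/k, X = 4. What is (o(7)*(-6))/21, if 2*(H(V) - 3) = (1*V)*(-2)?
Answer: -95/56 ≈ -1.6964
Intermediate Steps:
H(V) = 3 - V (H(V) = 3 + ((1*V)*(-2))/2 = 3 + (V*(-2))/2 = 3 + (-2*V)/2 = 3 - V)
A(k, B) = -2 + 1/(4*k)
o(Q) = 6 + 1/(4*(3 - Q)) (o(Q) = (-2 + 1/(4*(3 - Q))) + 2*4 = (-2 + 1/(4*(3 - Q))) + 8 = 6 + 1/(4*(3 - Q)))
(o(7)*(-6))/21 = (((-73 + 24*7)/(4*(-3 + 7)))*(-6))/21 = (((1/4)*(-73 + 168)/4)*(-6))*(1/21) = (((1/4)*(1/4)*95)*(-6))*(1/21) = ((95/16)*(-6))*(1/21) = -285/8*1/21 = -95/56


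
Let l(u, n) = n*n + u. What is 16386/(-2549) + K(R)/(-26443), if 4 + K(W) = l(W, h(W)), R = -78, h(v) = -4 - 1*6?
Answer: -433340880/67403207 ≈ -6.4291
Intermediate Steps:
h(v) = -10 (h(v) = -4 - 6 = -10)
l(u, n) = u + n² (l(u, n) = n² + u = u + n²)
K(W) = 96 + W (K(W) = -4 + (W + (-10)²) = -4 + (W + 100) = -4 + (100 + W) = 96 + W)
16386/(-2549) + K(R)/(-26443) = 16386/(-2549) + (96 - 78)/(-26443) = 16386*(-1/2549) + 18*(-1/26443) = -16386/2549 - 18/26443 = -433340880/67403207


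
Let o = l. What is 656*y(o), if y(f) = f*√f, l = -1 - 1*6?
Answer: -4592*I*√7 ≈ -12149.0*I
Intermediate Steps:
l = -7 (l = -1 - 6 = -7)
o = -7
y(f) = f^(3/2)
656*y(o) = 656*(-7)^(3/2) = 656*(-7*I*√7) = -4592*I*√7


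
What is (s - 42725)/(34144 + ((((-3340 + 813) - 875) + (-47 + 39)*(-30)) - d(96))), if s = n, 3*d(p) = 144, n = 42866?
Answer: 141/30934 ≈ 0.0045581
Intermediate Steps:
d(p) = 48 (d(p) = (1/3)*144 = 48)
s = 42866
(s - 42725)/(34144 + ((((-3340 + 813) - 875) + (-47 + 39)*(-30)) - d(96))) = (42866 - 42725)/(34144 + ((((-3340 + 813) - 875) + (-47 + 39)*(-30)) - 1*48)) = 141/(34144 + (((-2527 - 875) - 8*(-30)) - 48)) = 141/(34144 + ((-3402 + 240) - 48)) = 141/(34144 + (-3162 - 48)) = 141/(34144 - 3210) = 141/30934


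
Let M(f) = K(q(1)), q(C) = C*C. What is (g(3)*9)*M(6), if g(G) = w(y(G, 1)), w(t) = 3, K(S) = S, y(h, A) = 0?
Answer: 27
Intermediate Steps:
q(C) = C**2
M(f) = 1 (M(f) = 1**2 = 1)
g(G) = 3
(g(3)*9)*M(6) = (3*9)*1 = 27*1 = 27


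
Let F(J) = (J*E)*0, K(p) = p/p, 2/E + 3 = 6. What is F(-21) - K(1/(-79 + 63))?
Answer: -1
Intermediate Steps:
E = 2/3 (E = 2/(-3 + 6) = 2/3 ≈ 0.66667)
K(p) = 1
F(J) = 0 (F(J) = (J*(2/3))*0 = (2*J/3)*0 = 0)
F(-21) - K(1/(-79 + 63)) = 0 - 1*1 = 0 - 1 = -1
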